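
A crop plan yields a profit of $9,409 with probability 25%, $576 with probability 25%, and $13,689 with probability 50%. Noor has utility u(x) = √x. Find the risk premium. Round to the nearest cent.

E[u] = 0.25·√9409 + 0.25·√576 + 0.5·√13689 = 0.25·97 + 0.25·24 + 0.5·117 = 88.75
CE = (88.75)² = 7876.5625
Risk premium = EV − CE = 9340.75 − 7876.5625 = 1464.1875

$1,464.19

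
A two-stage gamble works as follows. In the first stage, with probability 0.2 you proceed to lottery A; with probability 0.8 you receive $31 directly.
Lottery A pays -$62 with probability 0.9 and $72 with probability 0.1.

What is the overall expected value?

$15.08

EV(A) = 0.9 × (-62) + 0.1 × 72 = -55.8 + 7.2 = -48.6
Branch B: 31 (certain)
Overall = 0.2 × (-48.6) + 0.8 × 31 = -9.72 + 24.8 = 15.08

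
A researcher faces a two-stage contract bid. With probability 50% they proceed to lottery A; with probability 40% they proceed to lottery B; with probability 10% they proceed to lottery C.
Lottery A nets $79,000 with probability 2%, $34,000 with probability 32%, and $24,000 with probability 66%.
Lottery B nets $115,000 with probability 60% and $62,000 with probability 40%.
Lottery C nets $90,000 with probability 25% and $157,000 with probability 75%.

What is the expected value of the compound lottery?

EV(A) = 0.02 × 79000 + 0.32 × 34000 + 0.66 × 24000 = 1580 + 10880 + 15840 = 28300
EV(B) = 0.6 × 115000 + 0.4 × 62000 = 69000 + 24800 = 93800
EV(C) = 0.25 × 90000 + 0.75 × 157000 = 22500 + 117750 = 140250
Overall = 0.5 × 28300 + 0.4 × 93800 + 0.1 × 140250 = 14150 + 37520 + 14025 = 65695

$65,695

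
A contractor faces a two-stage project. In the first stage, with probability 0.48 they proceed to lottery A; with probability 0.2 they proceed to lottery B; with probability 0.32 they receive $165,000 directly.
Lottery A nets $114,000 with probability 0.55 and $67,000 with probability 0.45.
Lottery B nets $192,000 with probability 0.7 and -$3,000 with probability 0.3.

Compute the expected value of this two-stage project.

EV(A) = 0.55 × 114000 + 0.45 × 67000 = 62700 + 30150 = 92850
EV(B) = 0.7 × 192000 + 0.3 × (-3000) = 134400 − 900 = 133500
Branch C: 165000 (certain)
Overall = 0.48 × 92850 + 0.2 × 133500 + 0.32 × 165000 = 44568 + 26700 + 52800 = 124068

$124,068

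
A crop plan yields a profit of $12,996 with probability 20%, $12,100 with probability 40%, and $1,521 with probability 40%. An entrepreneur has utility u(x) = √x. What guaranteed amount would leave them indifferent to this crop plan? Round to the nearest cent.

$6,789.76

E[u] = 0.2·√12996 + 0.4·√12100 + 0.4·√1521 = 0.2·114 + 0.4·110 + 0.4·39 = 82.4
CE = (82.4)² = 6789.76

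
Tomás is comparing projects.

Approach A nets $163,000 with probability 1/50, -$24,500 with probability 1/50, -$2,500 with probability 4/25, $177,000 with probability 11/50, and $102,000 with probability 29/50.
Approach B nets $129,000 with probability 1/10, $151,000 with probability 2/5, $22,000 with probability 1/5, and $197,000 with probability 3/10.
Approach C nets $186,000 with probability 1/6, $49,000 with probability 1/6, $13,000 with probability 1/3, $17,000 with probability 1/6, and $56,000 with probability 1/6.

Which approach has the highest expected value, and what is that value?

Approach A = 1/50 × 163000 + 1/50 × (-24500) + 4/25 × (-2500) + 11/50 × 177000 + 29/50 × 102000 = 3260 − 490 − 400 + 38940 + 59160 = 100470
Approach B = 1/10 × 129000 + 2/5 × 151000 + 1/5 × 22000 + 3/10 × 197000 = 12900 + 60400 + 4400 + 59100 = 136800
Approach C = 1/6 × 186000 + 1/6 × 49000 + 1/3 × 13000 + 1/6 × 17000 + 1/6 × 56000 = 31000 + 8166.6667 + 4333.3333 + 2833.3333 + 9333.3333 = 55666.6667

Approach B ($136,800)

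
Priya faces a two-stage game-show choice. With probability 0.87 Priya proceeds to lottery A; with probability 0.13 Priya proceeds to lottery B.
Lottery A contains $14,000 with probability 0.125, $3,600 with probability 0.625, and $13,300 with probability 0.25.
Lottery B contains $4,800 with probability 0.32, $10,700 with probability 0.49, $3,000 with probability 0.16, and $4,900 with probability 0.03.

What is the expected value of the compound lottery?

$7,335.53

EV(A) = 0.125 × 14000 + 0.625 × 3600 + 0.25 × 13300 = 1750 + 2250 + 3325 = 7325
EV(B) = 0.32 × 4800 + 0.49 × 10700 + 0.16 × 3000 + 0.03 × 4900 = 1536 + 5243 + 480 + 147 = 7406
Overall = 0.87 × 7325 + 0.13 × 7406 = 6372.75 + 962.78 = 7335.53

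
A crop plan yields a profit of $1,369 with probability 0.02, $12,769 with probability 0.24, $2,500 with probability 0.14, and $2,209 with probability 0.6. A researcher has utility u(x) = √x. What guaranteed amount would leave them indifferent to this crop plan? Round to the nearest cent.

E[u] = 0.02·√1369 + 0.24·√12769 + 0.14·√2500 + 0.6·√2209 = 0.02·37 + 0.24·113 + 0.14·50 + 0.6·47 = 63.06
CE = (63.06)² = 3976.5636

$3,976.56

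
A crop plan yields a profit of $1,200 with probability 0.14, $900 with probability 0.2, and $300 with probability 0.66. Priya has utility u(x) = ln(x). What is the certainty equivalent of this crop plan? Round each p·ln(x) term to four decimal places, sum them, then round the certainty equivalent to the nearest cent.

E[u] = 0.14·ln(1200) + 0.2·ln(900) + 0.66·ln(300) = 0.9926 + 1.3605 + 3.7645 = 6.1176
CE = e^6.1176 ≈ 453.77

$453.77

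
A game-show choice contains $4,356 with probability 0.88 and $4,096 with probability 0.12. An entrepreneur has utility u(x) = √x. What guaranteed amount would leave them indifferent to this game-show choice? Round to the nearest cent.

$4,324.38

E[u] = 0.88·√4356 + 0.12·√4096 = 0.88·66 + 0.12·64 = 65.76
CE = (65.76)² = 4324.3776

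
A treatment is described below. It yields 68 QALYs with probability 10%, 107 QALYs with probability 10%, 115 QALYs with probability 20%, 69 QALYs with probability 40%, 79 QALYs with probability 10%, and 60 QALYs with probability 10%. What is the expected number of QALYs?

EV = 0.1 × 68 + 0.1 × 107 + 0.2 × 115 + 0.4 × 69 + 0.1 × 79 + 0.1 × 60 = 6.8 + 10.7 + 23 + 27.6 + 7.9 + 6 = 82

82 QALYs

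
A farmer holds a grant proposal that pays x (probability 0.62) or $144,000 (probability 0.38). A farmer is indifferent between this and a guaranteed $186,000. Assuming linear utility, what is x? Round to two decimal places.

0.62·x + 0.38·144000 = 186000
0.62·x = 186000 − 54720 = 131280
x = 131280 / 0.62 = 211741.9355

x = $211,741.94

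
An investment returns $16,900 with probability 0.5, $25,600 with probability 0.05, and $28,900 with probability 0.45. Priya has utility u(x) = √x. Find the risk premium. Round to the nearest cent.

$384.75

E[u] = 0.5·√16900 + 0.05·√25600 + 0.45·√28900 = 0.5·130 + 0.05·160 + 0.45·170 = 149.5
CE = (149.5)² = 22350.25
Risk premium = EV − CE = 22735 − 22350.25 = 384.75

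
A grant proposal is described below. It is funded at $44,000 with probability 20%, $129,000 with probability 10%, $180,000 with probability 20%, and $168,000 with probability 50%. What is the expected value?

EV = 0.2 × 44000 + 0.1 × 129000 + 0.2 × 180000 + 0.5 × 168000 = 8800 + 12900 + 36000 + 84000 = 141700

$141,700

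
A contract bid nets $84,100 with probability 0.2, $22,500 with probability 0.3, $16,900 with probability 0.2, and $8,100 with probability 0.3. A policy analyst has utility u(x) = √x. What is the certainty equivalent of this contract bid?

$24,336

E[u] = 0.2·√84100 + 0.3·√22500 + 0.2·√16900 + 0.3·√8100 = 0.2·290 + 0.3·150 + 0.2·130 + 0.3·90 = 156
CE = (156)² = 24336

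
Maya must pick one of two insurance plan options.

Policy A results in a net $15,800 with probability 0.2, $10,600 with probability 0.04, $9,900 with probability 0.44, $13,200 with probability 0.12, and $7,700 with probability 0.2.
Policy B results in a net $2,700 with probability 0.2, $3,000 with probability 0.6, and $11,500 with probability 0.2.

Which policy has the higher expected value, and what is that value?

Policy A = 0.2 × 15800 + 0.04 × 10600 + 0.44 × 9900 + 0.12 × 13200 + 0.2 × 7700 = 3160 + 424 + 4356 + 1584 + 1540 = 11064
Policy B = 0.2 × 2700 + 0.6 × 3000 + 0.2 × 11500 = 540 + 1800 + 2300 = 4640

Policy A ($11,064)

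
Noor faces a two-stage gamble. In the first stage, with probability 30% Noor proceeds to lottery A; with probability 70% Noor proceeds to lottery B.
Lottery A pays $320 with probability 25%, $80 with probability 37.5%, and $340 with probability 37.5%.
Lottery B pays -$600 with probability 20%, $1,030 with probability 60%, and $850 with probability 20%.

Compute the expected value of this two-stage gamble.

$538.85

EV(A) = 0.25 × 320 + 0.375 × 80 + 0.375 × 340 = 80 + 30 + 127.5 = 237.5
EV(B) = 0.2 × (-600) + 0.6 × 1030 + 0.2 × 850 = -120 + 618 + 170 = 668
Overall = 0.3 × 237.5 + 0.7 × 668 = 71.25 + 467.6 = 538.85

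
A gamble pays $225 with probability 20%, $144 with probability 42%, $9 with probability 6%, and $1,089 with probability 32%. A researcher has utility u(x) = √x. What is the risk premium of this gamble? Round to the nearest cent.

$101.81

E[u] = 0.2·√225 + 0.42·√144 + 0.06·√9 + 0.32·√1089 = 0.2·15 + 0.42·12 + 0.06·3 + 0.32·33 = 18.78
CE = (18.78)² = 352.6884
Risk premium = EV − CE = 454.5 − 352.6884 = 101.8116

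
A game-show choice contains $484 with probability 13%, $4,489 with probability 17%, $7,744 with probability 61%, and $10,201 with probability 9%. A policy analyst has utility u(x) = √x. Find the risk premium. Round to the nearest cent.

E[u] = 0.13·√484 + 0.17·√4489 + 0.61·√7744 + 0.09·√10201 = 0.13·22 + 0.17·67 + 0.61·88 + 0.09·101 = 77.02
CE = (77.02)² = 5932.0804
Risk premium = EV − CE = 6467.98 − 5932.0804 = 535.8996

$535.90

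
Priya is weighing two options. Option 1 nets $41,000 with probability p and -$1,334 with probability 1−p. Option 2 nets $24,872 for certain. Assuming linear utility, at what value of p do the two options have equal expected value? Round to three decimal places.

p·41000 + (1−p)·(-1334) = 24872
42334p − 1334 = 24872
p = (24872 + 1334) / 42334

p = 0.619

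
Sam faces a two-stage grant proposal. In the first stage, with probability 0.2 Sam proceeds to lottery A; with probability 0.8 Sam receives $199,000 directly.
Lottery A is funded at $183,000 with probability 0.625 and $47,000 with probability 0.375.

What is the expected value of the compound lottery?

$185,600

EV(A) = 0.625 × 183000 + 0.375 × 47000 = 114375 + 17625 = 132000
Branch B: 199000 (certain)
Overall = 0.2 × 132000 + 0.8 × 199000 = 26400 + 159200 = 185600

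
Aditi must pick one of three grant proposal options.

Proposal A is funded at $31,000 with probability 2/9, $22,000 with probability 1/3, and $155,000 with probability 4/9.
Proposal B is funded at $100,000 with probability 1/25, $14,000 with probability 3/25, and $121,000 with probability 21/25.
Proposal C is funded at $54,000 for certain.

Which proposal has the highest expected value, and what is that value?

Proposal A = 2/9 × 31000 + 1/3 × 22000 + 4/9 × 155000 = 6888.8889 + 7333.3333 + 68888.8889 = 83111.1111
Proposal B = 1/25 × 100000 + 3/25 × 14000 + 21/25 × 121000 = 4000 + 1680 + 101640 = 107320
Proposal C: 54000 (certain)

Proposal B ($107,320)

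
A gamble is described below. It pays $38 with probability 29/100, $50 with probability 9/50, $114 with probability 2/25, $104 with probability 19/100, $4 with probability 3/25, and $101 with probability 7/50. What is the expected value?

$63.52

EV = 29/100 × 38 + 9/50 × 50 + 2/25 × 114 + 19/100 × 104 + 3/25 × 4 + 7/50 × 101 = 11.02 + 9 + 9.12 + 19.76 + 0.48 + 14.14 = 63.52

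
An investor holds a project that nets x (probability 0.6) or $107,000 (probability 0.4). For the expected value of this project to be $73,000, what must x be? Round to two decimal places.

0.6·x + 0.4·107000 = 73000
0.6·x = 73000 − 42800 = 30200
x = 30200 / 0.6 = 50333.3333

x = $50,333.33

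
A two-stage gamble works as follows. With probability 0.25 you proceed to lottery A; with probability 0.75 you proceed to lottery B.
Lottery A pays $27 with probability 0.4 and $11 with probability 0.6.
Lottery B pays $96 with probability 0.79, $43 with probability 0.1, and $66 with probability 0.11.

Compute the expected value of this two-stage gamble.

EV(A) = 0.4 × 27 + 0.6 × 11 = 10.8 + 6.6 = 17.4
EV(B) = 0.79 × 96 + 0.1 × 43 + 0.11 × 66 = 75.84 + 4.3 + 7.26 = 87.4
Overall = 0.25 × 17.4 + 0.75 × 87.4 = 4.35 + 65.55 = 69.9

$69.90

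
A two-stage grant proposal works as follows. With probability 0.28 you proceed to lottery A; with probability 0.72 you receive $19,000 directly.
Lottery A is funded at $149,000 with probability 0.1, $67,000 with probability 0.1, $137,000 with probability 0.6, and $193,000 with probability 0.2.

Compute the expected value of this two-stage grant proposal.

EV(A) = 0.1 × 149000 + 0.1 × 67000 + 0.6 × 137000 + 0.2 × 193000 = 14900 + 6700 + 82200 + 38600 = 142400
Branch B: 19000 (certain)
Overall = 0.28 × 142400 + 0.72 × 19000 = 39872 + 13680 = 53552

$53,552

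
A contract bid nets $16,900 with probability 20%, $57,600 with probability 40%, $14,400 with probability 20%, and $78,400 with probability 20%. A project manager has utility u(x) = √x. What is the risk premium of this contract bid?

E[u] = 0.2·√16900 + 0.4·√57600 + 0.2·√14400 + 0.2·√78400 = 0.2·130 + 0.4·240 + 0.2·120 + 0.2·280 = 202
CE = (202)² = 40804
Risk premium = EV − CE = 44980 − 40804 = 4176

$4,176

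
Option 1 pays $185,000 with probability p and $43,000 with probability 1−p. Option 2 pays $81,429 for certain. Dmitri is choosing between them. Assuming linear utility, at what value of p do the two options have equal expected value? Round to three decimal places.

p·185000 + (1−p)·43000 = 81429
142000p + 43000 = 81429
p = (81429 − 43000) / 142000

p = 0.271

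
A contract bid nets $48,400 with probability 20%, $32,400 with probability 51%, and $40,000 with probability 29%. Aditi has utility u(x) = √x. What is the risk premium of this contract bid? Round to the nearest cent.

$245.56

E[u] = 0.2·√48400 + 0.51·√32400 + 0.29·√40000 = 0.2·220 + 0.51·180 + 0.29·200 = 193.8
CE = (193.8)² = 37558.44
Risk premium = EV − CE = 37804 − 37558.44 = 245.56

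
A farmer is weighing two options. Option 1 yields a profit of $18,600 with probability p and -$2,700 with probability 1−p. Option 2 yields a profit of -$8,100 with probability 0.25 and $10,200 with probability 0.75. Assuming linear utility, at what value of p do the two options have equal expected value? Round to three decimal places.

p = 0.391

EV(Option 2) = 0.25 × (-8100) + 0.75 × 10200 = -2025 + 7650 = 5625
p·18600 + (1−p)·(-2700) = 5625
21300p − 2700 = 5625
p = (5625 + 2700) / 21300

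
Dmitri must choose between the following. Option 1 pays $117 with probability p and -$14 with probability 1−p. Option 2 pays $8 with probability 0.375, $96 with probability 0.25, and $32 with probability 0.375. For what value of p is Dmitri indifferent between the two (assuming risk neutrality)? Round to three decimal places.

EV(Option 2) = 0.375 × 8 + 0.25 × 96 + 0.375 × 32 = 3 + 24 + 12 = 39
p·117 + (1−p)·(-14) = 39
131p − 14 = 39
p = (39 + 14) / 131

p = 0.405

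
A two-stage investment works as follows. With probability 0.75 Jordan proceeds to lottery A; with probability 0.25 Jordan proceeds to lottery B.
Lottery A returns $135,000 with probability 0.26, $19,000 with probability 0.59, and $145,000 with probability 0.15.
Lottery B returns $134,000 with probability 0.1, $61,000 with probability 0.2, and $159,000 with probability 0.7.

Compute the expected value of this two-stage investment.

$85,270

EV(A) = 0.26 × 135000 + 0.59 × 19000 + 0.15 × 145000 = 35100 + 11210 + 21750 = 68060
EV(B) = 0.1 × 134000 + 0.2 × 61000 + 0.7 × 159000 = 13400 + 12200 + 111300 = 136900
Overall = 0.75 × 68060 + 0.25 × 136900 = 51045 + 34225 = 85270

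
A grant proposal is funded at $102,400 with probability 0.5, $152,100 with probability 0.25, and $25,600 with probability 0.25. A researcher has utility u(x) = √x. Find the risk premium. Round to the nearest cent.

E[u] = 0.5·√102400 + 0.25·√152100 + 0.25·√25600 = 0.5·320 + 0.25·390 + 0.25·160 = 297.5
CE = (297.5)² = 88506.25
Risk premium = EV − CE = 95625 − 88506.25 = 7118.75

$7,118.75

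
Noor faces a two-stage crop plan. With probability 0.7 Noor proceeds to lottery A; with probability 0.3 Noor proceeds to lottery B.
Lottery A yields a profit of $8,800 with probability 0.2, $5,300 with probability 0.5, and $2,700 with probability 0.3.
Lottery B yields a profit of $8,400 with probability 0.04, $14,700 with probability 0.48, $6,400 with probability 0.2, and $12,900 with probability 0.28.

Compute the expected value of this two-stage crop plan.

EV(A) = 0.2 × 8800 + 0.5 × 5300 + 0.3 × 2700 = 1760 + 2650 + 810 = 5220
EV(B) = 0.04 × 8400 + 0.48 × 14700 + 0.2 × 6400 + 0.28 × 12900 = 336 + 7056 + 1280 + 3612 = 12284
Overall = 0.7 × 5220 + 0.3 × 12284 = 3654 + 3685.2 = 7339.2

$7,339.20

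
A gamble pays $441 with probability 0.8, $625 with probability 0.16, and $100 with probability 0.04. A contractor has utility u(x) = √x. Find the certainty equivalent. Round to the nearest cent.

$449.44

E[u] = 0.8·√441 + 0.16·√625 + 0.04·√100 = 0.8·21 + 0.16·25 + 0.04·10 = 21.2
CE = (21.2)² = 449.44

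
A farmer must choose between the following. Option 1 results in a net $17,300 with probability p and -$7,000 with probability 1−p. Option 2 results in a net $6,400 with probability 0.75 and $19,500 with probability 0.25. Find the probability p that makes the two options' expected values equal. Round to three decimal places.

EV(Option 2) = 0.75 × 6400 + 0.25 × 19500 = 4800 + 4875 = 9675
p·17300 + (1−p)·(-7000) = 9675
24300p − 7000 = 9675
p = (9675 + 7000) / 24300

p = 0.686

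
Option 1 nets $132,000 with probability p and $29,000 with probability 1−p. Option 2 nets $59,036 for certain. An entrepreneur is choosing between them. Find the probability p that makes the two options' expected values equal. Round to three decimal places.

p = 0.292

p·132000 + (1−p)·29000 = 59036
103000p + 29000 = 59036
p = (59036 − 29000) / 103000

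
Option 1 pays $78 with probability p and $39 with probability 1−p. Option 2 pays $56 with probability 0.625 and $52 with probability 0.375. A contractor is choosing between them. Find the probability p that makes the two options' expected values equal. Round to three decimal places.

EV(Option 2) = 0.625 × 56 + 0.375 × 52 = 35 + 19.5 = 54.5
p·78 + (1−p)·39 = 54.5
39p + 39 = 54.5
p = (54.5 − 39) / 39

p = 0.397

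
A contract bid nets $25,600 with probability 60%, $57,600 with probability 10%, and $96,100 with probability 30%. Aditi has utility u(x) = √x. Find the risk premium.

$4,581

E[u] = 0.6·√25600 + 0.1·√57600 + 0.3·√96100 = 0.6·160 + 0.1·240 + 0.3·310 = 213
CE = (213)² = 45369
Risk premium = EV − CE = 49950 − 45369 = 4581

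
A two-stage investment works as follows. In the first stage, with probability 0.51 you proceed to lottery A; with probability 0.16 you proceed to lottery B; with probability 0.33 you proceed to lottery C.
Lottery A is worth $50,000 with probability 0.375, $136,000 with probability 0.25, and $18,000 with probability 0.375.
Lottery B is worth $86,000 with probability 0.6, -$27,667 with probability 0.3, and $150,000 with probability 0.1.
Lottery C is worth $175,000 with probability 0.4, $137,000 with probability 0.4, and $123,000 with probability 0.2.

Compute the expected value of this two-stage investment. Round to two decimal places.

$88,974.98

EV(A) = 0.375 × 50000 + 0.25 × 136000 + 0.375 × 18000 = 18750 + 34000 + 6750 = 59500
EV(B) = 0.6 × 86000 + 0.3 × (-27667) + 0.1 × 150000 = 51600 − 8300.1 + 15000 = 58299.9
EV(C) = 0.4 × 175000 + 0.4 × 137000 + 0.2 × 123000 = 70000 + 54800 + 24600 = 149400
Overall = 0.51 × 59500 + 0.16 × 58299.9 + 0.33 × 149400 = 30345 + 9327.984 + 49302 = 88974.984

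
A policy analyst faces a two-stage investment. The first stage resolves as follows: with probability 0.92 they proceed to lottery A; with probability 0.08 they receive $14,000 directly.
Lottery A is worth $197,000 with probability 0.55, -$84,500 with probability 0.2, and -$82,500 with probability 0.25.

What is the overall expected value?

$66,279

EV(A) = 0.55 × 197000 + 0.2 × (-84500) + 0.25 × (-82500) = 108350 − 16900 − 20625 = 70825
Branch B: 14000 (certain)
Overall = 0.92 × 70825 + 0.08 × 14000 = 65159 + 1120 = 66279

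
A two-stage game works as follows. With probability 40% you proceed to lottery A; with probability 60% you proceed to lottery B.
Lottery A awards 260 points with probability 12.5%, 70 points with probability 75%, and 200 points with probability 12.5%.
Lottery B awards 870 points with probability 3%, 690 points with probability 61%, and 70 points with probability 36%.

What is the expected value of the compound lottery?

EV(A) = 0.125 × 260 + 0.75 × 70 + 0.125 × 200 = 32.5 + 52.5 + 25 = 110
EV(B) = 0.03 × 870 + 0.61 × 690 + 0.36 × 70 = 26.1 + 420.9 + 25.2 = 472.2
Overall = 0.4 × 110 + 0.6 × 472.2 = 44 + 283.32 = 327.32

327.32 points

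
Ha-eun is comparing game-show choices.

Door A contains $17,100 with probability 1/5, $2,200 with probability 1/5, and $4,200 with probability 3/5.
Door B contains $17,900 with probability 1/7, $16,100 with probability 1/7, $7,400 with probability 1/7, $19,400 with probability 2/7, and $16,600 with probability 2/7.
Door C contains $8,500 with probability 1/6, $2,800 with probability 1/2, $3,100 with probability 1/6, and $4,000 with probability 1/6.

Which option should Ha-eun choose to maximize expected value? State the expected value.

Door B ($16,200)

Door A = 1/5 × 17100 + 1/5 × 2200 + 3/5 × 4200 = 3420 + 440 + 2520 = 6380
Door B = 1/7 × 17900 + 1/7 × 16100 + 1/7 × 7400 + 2/7 × 19400 + 2/7 × 16600 = 2557.1429 + 2300 + 1057.1429 + 5542.8571 + 4742.8571 = 16200
Door C = 1/6 × 8500 + 1/2 × 2800 + 1/6 × 3100 + 1/6 × 4000 = 1416.6667 + 1400 + 516.6667 + 666.6667 = 4000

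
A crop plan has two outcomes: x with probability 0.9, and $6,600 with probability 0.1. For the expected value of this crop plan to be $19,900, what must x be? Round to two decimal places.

0.9·x + 0.1·6600 = 19900
0.9·x = 19900 − 660 = 19240
x = 19240 / 0.9 = 21377.7778

x = $21,377.78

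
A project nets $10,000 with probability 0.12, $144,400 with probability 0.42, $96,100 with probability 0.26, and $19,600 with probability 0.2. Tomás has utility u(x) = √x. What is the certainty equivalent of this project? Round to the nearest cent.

$78,512.04

E[u] = 0.12·√10000 + 0.42·√144400 + 0.26·√96100 + 0.2·√19600 = 0.12·100 + 0.42·380 + 0.26·310 + 0.2·140 = 280.2
CE = (280.2)² = 78512.04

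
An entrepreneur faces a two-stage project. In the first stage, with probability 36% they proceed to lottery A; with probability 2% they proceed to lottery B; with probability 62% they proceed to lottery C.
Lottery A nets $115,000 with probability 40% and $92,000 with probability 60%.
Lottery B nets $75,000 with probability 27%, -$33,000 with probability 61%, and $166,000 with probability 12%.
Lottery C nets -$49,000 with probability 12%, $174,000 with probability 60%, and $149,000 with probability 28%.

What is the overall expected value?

EV(A) = 0.4 × 115000 + 0.6 × 92000 = 46000 + 55200 = 101200
EV(B) = 0.27 × 75000 + 0.61 × (-33000) + 0.12 × 166000 = 20250 − 20130 + 19920 = 20040
EV(C) = 0.12 × (-49000) + 0.6 × 174000 + 0.28 × 149000 = -5880 + 104400 + 41720 = 140240
Overall = 0.36 × 101200 + 0.02 × 20040 + 0.62 × 140240 = 36432 + 400.8 + 86948.8 = 123781.6

$123,781.60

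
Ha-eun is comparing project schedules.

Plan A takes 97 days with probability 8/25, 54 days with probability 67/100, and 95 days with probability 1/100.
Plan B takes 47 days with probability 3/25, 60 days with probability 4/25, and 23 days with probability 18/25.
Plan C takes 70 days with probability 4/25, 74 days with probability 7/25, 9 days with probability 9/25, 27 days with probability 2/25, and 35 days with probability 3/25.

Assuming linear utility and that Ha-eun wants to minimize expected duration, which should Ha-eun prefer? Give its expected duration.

Plan B (31.8 days)

Plan A = 8/25 × 97 + 67/100 × 54 + 1/100 × 95 = 31.04 + 36.18 + 0.95 = 68.17
Plan B = 3/25 × 47 + 4/25 × 60 + 18/25 × 23 = 5.64 + 9.6 + 16.56 = 31.8
Plan C = 4/25 × 70 + 7/25 × 74 + 9/25 × 9 + 2/25 × 27 + 3/25 × 35 = 11.2 + 20.72 + 3.24 + 2.16 + 4.2 = 41.52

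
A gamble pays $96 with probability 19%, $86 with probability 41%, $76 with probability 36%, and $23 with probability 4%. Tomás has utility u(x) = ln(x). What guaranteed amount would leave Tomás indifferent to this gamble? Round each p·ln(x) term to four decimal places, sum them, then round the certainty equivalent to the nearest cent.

$79.68

E[u] = 0.19·ln(96) + 0.41·ln(86) + 0.36·ln(76) + 0.04·ln(23) = 0.8672 + 1.8263 + 1.5591 + 0.1254 = 4.3780
CE = e^4.3780 ≈ 79.68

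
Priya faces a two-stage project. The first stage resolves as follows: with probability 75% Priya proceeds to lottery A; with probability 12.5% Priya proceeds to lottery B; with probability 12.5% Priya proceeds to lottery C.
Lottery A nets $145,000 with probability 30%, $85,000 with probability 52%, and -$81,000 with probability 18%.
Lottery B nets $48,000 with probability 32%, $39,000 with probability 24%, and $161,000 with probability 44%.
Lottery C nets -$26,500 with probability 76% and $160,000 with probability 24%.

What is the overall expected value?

$69,067.50

EV(A) = 0.3 × 145000 + 0.52 × 85000 + 0.18 × (-81000) = 43500 + 44200 − 14580 = 73120
EV(B) = 0.32 × 48000 + 0.24 × 39000 + 0.44 × 161000 = 15360 + 9360 + 70840 = 95560
EV(C) = 0.76 × (-26500) + 0.24 × 160000 = -20140 + 38400 = 18260
Overall = 0.75 × 73120 + 0.125 × 95560 + 0.125 × 18260 = 54840 + 11945 + 2282.5 = 69067.5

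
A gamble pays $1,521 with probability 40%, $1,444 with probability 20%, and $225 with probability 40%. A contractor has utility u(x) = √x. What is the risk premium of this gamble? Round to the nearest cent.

E[u] = 0.4·√1521 + 0.2·√1444 + 0.4·√225 = 0.4·39 + 0.2·38 + 0.4·15 = 29.2
CE = (29.2)² = 852.64
Risk premium = EV − CE = 987.2 − 852.64 = 134.56

$134.56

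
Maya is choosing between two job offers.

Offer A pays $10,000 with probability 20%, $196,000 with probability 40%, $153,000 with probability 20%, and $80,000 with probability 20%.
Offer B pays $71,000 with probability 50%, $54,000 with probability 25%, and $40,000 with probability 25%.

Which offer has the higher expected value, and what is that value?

Offer A ($127,000)

Offer A = 0.2 × 10000 + 0.4 × 196000 + 0.2 × 153000 + 0.2 × 80000 = 2000 + 78400 + 30600 + 16000 = 127000
Offer B = 0.5 × 71000 + 0.25 × 54000 + 0.25 × 40000 = 35500 + 13500 + 10000 = 59000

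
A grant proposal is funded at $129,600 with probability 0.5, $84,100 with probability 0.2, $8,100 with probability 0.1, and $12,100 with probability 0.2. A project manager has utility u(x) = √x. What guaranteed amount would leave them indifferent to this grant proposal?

E[u] = 0.5·√129600 + 0.2·√84100 + 0.1·√8100 + 0.2·√12100 = 0.5·360 + 0.2·290 + 0.1·90 + 0.2·110 = 269
CE = (269)² = 72361

$72,361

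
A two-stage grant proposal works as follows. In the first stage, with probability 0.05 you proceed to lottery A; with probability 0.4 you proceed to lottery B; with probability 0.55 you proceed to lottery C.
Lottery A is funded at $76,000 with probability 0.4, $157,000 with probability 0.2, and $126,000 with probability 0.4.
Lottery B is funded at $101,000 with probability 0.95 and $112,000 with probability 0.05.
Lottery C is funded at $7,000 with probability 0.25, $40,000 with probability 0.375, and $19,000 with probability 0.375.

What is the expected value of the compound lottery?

EV(A) = 0.4 × 76000 + 0.2 × 157000 + 0.4 × 126000 = 30400 + 31400 + 50400 = 112200
EV(B) = 0.95 × 101000 + 0.05 × 112000 = 95950 + 5600 = 101550
EV(C) = 0.25 × 7000 + 0.375 × 40000 + 0.375 × 19000 = 1750 + 15000 + 7125 = 23875
Overall = 0.05 × 112200 + 0.4 × 101550 + 0.55 × 23875 = 5610 + 40620 + 13131.25 = 59361.25

$59,361.25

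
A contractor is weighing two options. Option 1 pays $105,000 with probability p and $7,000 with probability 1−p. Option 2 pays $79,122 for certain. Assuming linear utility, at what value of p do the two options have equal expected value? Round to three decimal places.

p = 0.736

p·105000 + (1−p)·7000 = 79122
98000p + 7000 = 79122
p = (79122 − 7000) / 98000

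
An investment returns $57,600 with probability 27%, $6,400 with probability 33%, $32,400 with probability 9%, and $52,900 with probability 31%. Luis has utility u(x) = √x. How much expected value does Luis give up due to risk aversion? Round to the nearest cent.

E[u] = 0.27·√57600 + 0.33·√6400 + 0.09·√32400 + 0.31·√52900 = 0.27·240 + 0.33·80 + 0.09·180 + 0.31·230 = 178.7
CE = (178.7)² = 31933.69
Risk premium = EV − CE = 36979 − 31933.69 = 5045.31

$5,045.31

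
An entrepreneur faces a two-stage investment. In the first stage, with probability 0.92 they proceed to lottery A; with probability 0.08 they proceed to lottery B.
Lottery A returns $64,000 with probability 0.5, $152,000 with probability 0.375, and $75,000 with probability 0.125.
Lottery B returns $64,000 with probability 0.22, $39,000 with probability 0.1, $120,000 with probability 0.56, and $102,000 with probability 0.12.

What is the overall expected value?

EV(A) = 0.5 × 64000 + 0.375 × 152000 + 0.125 × 75000 = 32000 + 57000 + 9375 = 98375
EV(B) = 0.22 × 64000 + 0.1 × 39000 + 0.56 × 120000 + 0.12 × 102000 = 14080 + 3900 + 67200 + 12240 = 97420
Overall = 0.92 × 98375 + 0.08 × 97420 = 90505 + 7793.6 = 98298.6

$98,298.60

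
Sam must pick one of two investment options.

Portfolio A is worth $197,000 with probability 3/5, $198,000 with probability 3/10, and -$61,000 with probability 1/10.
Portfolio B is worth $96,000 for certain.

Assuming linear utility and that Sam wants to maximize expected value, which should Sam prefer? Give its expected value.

Portfolio A = 3/5 × 197000 + 3/10 × 198000 + 1/10 × (-61000) = 118200 + 59400 − 6100 = 171500
Portfolio B: 96000 (certain)

Portfolio A ($171,500)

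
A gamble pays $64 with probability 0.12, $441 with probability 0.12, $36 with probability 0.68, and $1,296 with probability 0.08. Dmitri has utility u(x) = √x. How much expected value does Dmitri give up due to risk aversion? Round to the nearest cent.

E[u] = 0.12·√64 + 0.12·√441 + 0.68·√36 + 0.08·√1296 = 0.12·8 + 0.12·21 + 0.68·6 + 0.08·36 = 10.44
CE = (10.44)² = 108.9936
Risk premium = EV − CE = 188.76 − 108.9936 = 79.7664

$79.77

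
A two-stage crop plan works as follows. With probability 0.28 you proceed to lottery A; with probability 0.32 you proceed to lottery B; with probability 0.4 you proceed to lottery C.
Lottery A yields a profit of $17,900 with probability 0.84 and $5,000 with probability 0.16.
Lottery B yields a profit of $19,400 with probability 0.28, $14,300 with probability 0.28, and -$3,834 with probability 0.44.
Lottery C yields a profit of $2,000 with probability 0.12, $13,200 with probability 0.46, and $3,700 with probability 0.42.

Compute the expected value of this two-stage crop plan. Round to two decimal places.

$10,060.17

EV(A) = 0.84 × 17900 + 0.16 × 5000 = 15036 + 800 = 15836
EV(B) = 0.28 × 19400 + 0.28 × 14300 + 0.44 × (-3834) = 5432 + 4004 − 1686.96 = 7749.04
EV(C) = 0.12 × 2000 + 0.46 × 13200 + 0.42 × 3700 = 240 + 6072 + 1554 = 7866
Overall = 0.28 × 15836 + 0.32 × 7749.04 + 0.4 × 7866 = 4434.08 + 2479.6928 + 3146.4 = 10060.1728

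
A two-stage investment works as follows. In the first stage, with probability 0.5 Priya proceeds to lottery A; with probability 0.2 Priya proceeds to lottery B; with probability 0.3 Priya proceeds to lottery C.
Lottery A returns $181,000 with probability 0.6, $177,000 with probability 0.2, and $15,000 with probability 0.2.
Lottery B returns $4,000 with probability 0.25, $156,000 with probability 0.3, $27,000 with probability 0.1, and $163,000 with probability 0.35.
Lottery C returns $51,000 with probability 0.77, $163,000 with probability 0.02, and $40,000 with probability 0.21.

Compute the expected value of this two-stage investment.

$110,289

EV(A) = 0.6 × 181000 + 0.2 × 177000 + 0.2 × 15000 = 108600 + 35400 + 3000 = 147000
EV(B) = 0.25 × 4000 + 0.3 × 156000 + 0.1 × 27000 + 0.35 × 163000 = 1000 + 46800 + 2700 + 57050 = 107550
EV(C) = 0.77 × 51000 + 0.02 × 163000 + 0.21 × 40000 = 39270 + 3260 + 8400 = 50930
Overall = 0.5 × 147000 + 0.2 × 107550 + 0.3 × 50930 = 73500 + 21510 + 15279 = 110289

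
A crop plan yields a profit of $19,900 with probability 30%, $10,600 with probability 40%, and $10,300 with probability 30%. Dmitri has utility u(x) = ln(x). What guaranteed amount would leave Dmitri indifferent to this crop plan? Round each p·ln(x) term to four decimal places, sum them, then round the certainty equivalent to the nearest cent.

$12,694.19

E[u] = 0.3·ln(19900) + 0.4·ln(10600) + 0.3·ln(10300) = 2.9695 + 3.7074 + 2.7720 = 9.4489
CE = e^9.4489 ≈ 12694.19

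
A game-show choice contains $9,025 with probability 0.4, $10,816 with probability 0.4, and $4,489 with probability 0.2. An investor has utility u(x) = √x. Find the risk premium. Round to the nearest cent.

$185.20

E[u] = 0.4·√9025 + 0.4·√10816 + 0.2·√4489 = 0.4·95 + 0.4·104 + 0.2·67 = 93
CE = (93)² = 8649
Risk premium = EV − CE = 8834.2 − 8649 = 185.2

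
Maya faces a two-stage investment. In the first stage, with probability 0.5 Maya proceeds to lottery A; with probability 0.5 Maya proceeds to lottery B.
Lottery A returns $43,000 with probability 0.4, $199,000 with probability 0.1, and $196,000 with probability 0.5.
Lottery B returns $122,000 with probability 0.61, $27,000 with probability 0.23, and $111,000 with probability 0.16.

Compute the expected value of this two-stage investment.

EV(A) = 0.4 × 43000 + 0.1 × 199000 + 0.5 × 196000 = 17200 + 19900 + 98000 = 135100
EV(B) = 0.61 × 122000 + 0.23 × 27000 + 0.16 × 111000 = 74420 + 6210 + 17760 = 98390
Overall = 0.5 × 135100 + 0.5 × 98390 = 67550 + 49195 = 116745

$116,745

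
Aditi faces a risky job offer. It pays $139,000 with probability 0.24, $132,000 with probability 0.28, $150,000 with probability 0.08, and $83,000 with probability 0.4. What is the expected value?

$115,520

EV = 0.24 × 139000 + 0.28 × 132000 + 0.08 × 150000 + 0.4 × 83000 = 33360 + 36960 + 12000 + 33200 = 115520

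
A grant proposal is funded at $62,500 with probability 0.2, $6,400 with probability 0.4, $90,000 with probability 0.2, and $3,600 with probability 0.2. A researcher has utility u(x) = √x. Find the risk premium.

E[u] = 0.2·√62500 + 0.4·√6400 + 0.2·√90000 + 0.2·√3600 = 0.2·250 + 0.4·80 + 0.2·300 + 0.2·60 = 154
CE = (154)² = 23716
Risk premium = EV − CE = 33780 − 23716 = 10064

$10,064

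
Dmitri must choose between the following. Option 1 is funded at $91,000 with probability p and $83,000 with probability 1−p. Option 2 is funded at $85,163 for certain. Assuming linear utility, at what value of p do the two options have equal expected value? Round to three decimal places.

p = 0.270

p·91000 + (1−p)·83000 = 85163
8000p + 83000 = 85163
p = (85163 − 83000) / 8000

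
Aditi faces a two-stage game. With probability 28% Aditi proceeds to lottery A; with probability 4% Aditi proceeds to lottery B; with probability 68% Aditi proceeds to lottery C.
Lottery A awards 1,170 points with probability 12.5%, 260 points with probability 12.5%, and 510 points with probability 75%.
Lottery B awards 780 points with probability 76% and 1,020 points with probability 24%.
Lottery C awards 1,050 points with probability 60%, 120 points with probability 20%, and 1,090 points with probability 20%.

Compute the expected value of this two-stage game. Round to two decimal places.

783.61 points

EV(A) = 0.125 × 1170 + 0.125 × 260 + 0.75 × 510 = 146.25 + 32.5 + 382.5 = 561.25
EV(B) = 0.76 × 780 + 0.24 × 1020 = 592.8 + 244.8 = 837.6
EV(C) = 0.6 × 1050 + 0.2 × 120 + 0.2 × 1090 = 630 + 24 + 218 = 872
Overall = 0.28 × 561.25 + 0.04 × 837.6 + 0.68 × 872 = 157.15 + 33.504 + 592.96 = 783.614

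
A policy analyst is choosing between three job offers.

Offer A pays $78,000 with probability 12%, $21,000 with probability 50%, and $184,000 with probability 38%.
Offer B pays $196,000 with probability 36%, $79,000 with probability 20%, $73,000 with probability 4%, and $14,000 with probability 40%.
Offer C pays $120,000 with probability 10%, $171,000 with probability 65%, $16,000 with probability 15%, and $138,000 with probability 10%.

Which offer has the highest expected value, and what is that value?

Offer A = 0.12 × 78000 + 0.5 × 21000 + 0.38 × 184000 = 9360 + 10500 + 69920 = 89780
Offer B = 0.36 × 196000 + 0.2 × 79000 + 0.04 × 73000 + 0.4 × 14000 = 70560 + 15800 + 2920 + 5600 = 94880
Offer C = 0.1 × 120000 + 0.65 × 171000 + 0.15 × 16000 + 0.1 × 138000 = 12000 + 111150 + 2400 + 13800 = 139350

Offer C ($139,350)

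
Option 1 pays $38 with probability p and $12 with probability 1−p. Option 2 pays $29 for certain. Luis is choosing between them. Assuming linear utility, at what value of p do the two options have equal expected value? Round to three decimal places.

p = 0.654

p·38 + (1−p)·12 = 29
26p + 12 = 29
p = (29 − 12) / 26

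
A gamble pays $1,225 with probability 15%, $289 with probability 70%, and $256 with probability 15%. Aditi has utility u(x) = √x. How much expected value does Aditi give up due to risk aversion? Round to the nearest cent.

$42.25

E[u] = 0.15·√1225 + 0.7·√289 + 0.15·√256 = 0.15·35 + 0.7·17 + 0.15·16 = 19.55
CE = (19.55)² = 382.2025
Risk premium = EV − CE = 424.45 − 382.2025 = 42.2475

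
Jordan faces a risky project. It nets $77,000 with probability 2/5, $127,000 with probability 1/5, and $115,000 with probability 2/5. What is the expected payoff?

$102,200

EV = 2/5 × 77000 + 1/5 × 127000 + 2/5 × 115000 = 30800 + 25400 + 46000 = 102200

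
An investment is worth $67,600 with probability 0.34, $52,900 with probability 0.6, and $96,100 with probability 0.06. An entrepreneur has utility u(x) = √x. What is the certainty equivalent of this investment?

E[u] = 0.34·√67600 + 0.6·√52900 + 0.06·√96100 = 0.34·260 + 0.6·230 + 0.06·310 = 245
CE = (245)² = 60025

$60,025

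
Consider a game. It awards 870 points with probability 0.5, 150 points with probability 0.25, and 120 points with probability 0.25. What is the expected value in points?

502.5 points

EV = 0.5 × 870 + 0.25 × 150 + 0.25 × 120 = 435 + 37.5 + 30 = 502.5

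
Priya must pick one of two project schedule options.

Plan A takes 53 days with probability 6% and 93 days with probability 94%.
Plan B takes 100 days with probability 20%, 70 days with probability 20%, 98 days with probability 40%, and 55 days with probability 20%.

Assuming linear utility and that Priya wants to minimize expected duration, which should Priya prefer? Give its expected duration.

Plan B (84.2 days)

Plan A = 0.06 × 53 + 0.94 × 93 = 3.18 + 87.42 = 90.6
Plan B = 0.2 × 100 + 0.2 × 70 + 0.4 × 98 + 0.2 × 55 = 20 + 14 + 39.2 + 11 = 84.2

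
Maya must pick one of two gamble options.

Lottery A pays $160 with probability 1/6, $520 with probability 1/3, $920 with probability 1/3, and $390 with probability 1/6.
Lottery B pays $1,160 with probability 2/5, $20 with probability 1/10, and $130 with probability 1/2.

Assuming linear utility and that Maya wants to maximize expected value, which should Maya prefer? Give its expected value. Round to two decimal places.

Lottery A ($571.67)

Lottery A = 1/6 × 160 + 1/3 × 520 + 1/3 × 920 + 1/6 × 390 = 26.6667 + 173.3333 + 306.6667 + 65 = 571.6667
Lottery B = 2/5 × 1160 + 1/10 × 20 + 1/2 × 130 = 464 + 2 + 65 = 531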